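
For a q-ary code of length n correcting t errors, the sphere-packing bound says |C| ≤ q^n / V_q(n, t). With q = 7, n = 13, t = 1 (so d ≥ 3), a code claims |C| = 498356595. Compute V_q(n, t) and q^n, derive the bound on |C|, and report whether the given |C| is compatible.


V_q(n, t) = 79, q^n = 96889010407, Hamming bound = 1226443169, |C| = 498356595 ≤ bound (satisfied).

Step 1: Compute V_q(n, t) = Σ_{j=0}^1 C(n, j) (q−1)^j.
  j = 0: C(13,0)·(6)^0 = 1·1 = 1.
  j = 1: C(13,1)·(6)^1 = 13·6 = 78.
  V_q(n, t) = 1 + 78 = 79.
Step 2: q^n = 7^13 = 96889010407.
Step 3: Hamming bound ⌊q^n / V_q(n,t)⌋ = ⌊96889010407/79⌋ = 1226443169.
Step 4: Compare |C| = 498356595 to 1226443169: satisfied.
The claimed |C| lies below the Hamming bound.


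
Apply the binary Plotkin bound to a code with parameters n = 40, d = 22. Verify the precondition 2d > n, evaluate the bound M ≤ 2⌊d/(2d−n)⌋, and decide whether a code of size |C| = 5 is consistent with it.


Plotkin bound M ≤ 10; given |C| = 5 ≤ bound (satisfied).

Check applicability: 2d = 44, n = 40.
2d − n = 4 > 0, so Plotkin applies.
Compute d/(2d−n) = 22/4 ≈ 5.5000.
⌊d/(2d−n)⌋ = 5.
Plotkin bound: M ≤ 2·5 = 10.
Given |C| = 5, check: satisfied.
This |C| is below the Plotkin bound.


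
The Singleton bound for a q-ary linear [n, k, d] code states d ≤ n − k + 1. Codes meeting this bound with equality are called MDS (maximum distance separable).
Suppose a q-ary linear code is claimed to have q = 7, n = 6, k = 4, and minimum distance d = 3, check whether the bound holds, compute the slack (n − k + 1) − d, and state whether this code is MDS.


Singleton RHS = n − k + 1 = 3, slack = 0, bound satisfied, MDS.

Singleton bound: d ≤ n − k + 1.
Here n = 6, k = 4, so n − k + 1 = 3.
Given d = 3, check d ≤ 3: YES.
Slack = (n − k + 1) − d = 0.
The code is MDS (slack = 0).
Description: the claimed parameters are [6, 4, 3]_7; such a code would be MDS (meets Singleton bound).


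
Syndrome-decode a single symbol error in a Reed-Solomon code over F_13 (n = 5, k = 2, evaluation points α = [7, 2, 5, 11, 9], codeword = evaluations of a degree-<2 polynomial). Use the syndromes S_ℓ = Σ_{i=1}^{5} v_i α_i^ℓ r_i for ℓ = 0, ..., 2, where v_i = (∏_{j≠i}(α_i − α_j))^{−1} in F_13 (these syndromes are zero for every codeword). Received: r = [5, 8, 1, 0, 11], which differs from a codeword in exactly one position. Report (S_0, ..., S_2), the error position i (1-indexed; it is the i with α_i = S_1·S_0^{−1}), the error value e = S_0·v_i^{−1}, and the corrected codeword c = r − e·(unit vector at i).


S = (3, 1, 9), error at position 5, error magnitude e = 2, c = [5, 8, 1, 0, 9].

Step 1: column multipliers v_i = (∏_{j≠i}(α_i − α_j))^{−1} mod 13.
  i = 1 (α = 7): (7−2)(7−5)(7−11)(7−9) = 5·2·(−4)·(−2) = 80 ≡ 2, so v_1 = 2^{−1} = 7 (mod 13).
  i = 2 (α = 2): (2−7)(2−5)(2−11)(2−9) = (−5)·(−3)·(−9)·(−7) = 945 ≡ 9, so v_2 = 9^{−1} = 3 (mod 13).
  i = 3 (α = 5): (5−7)(5−2)(5−11)(5−9) = (−2)·3·(−6)·(−4) = −144 ≡ 12, so v_3 = 12^{−1} = 12 (mod 13).
  i = 4 (α = 11): (11−7)(11−2)(11−5)(11−9) = 4·9·6·2 = 432 ≡ 3, so v_4 = 3^{−1} = 9 (mod 13).
  i = 5 (α = 9): (9−7)(9−2)(9−5)(9−11) = 2·7·4·(−2) = −112 ≡ 5, so v_5 = 5^{−1} = 8 (mod 13).
  v = [7, 3, 12, 9, 8].
Step 2: syndromes of r = [5, 8, 1, 0, 11] (all sums mod 13).
  S_0 = Σ v_i r_i = 7·5 + 3·8 + 12·1 + 9·0 + 8·11 = 159 ≡ 3.
  S_1 = Σ v_i α_i r_i = 7·7·5 + 3·2·8 + 12·5·1 + 9·11·0 + 8·9·11 = 1145 ≡ 1.
  α_i^2 mod 13 = [10, 4, 12, 4, 3].
  S_2 = Σ v_i α_i^2 r_i = 7·10·5 + 3·4·8 + 12·12·1 + 9·4·0 + 8·3·11 = 854 ≡ 9.
  S = (3, 1, 9) ≠ 0, so r is not a codeword (an error is present).
Step 3: locate the error. For a single error e at position i, S_ℓ = v_i·e·α_i^ℓ, so α_err = S_1/S_0.
  S_0^{−1} = 3^{−1} = 9 (mod 13), so α_err = 1·9 = 9 ≡ 9 = α_5. Error position i = 5.
  Consistency check: S_2/S_1 = 9·1 = 9 ≡ 9 = α_err ✓ (single-error assumption holds).
Step 4: error magnitude e = S_0/v_5 = S_0·∏_{j≠5}(α_5 − α_j) = 3·5 = 15 ≡ 2 (mod 13).
Step 5: correct position 5: c_5 = r_5 − e = 11 − 2 ≡ 9 (mod 13). Hence c = [5, 8, 1, 0, 9].
  Check: interpolating c through the α_i gives m(x) = 4 + 2·x (degree < 2) with m(α_i) = c_i for every i, so c is indeed a codeword.


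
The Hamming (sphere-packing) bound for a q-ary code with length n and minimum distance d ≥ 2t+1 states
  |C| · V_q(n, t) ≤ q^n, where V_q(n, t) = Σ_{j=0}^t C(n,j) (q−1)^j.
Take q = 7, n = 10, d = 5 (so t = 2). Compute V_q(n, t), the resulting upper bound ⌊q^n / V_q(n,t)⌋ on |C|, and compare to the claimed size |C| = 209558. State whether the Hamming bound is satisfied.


V_q(n, t) = 1681, q^n = 282475249, Hamming bound = 168040, |C| = 209558 > bound (violated).

Step 1: Compute V_q(n, t) = Σ_{j=0}^2 C(n, j) (q−1)^j.
  j = 0: C(10,0)·(6)^0 = 1·1 = 1.
  j = 1: C(10,1)·(6)^1 = 10·6 = 60.
  j = 2: C(10,2)·(6)^2 = 45·36 = 1620.
  V_q(n, t) = 1 + 60 + 1620 = 1681.
Step 2: q^n = 7^10 = 282475249.
Step 3: Hamming bound ⌊q^n / V_q(n,t)⌋ = ⌊282475249/1681⌋ = 168040.
Step 4: Compare |C| = 209558 to 168040: violated.
The claimed |C| lies above the Hamming bound, so no 7-ary code of length 10 with d ≥ 5 can have 209558 codewords.


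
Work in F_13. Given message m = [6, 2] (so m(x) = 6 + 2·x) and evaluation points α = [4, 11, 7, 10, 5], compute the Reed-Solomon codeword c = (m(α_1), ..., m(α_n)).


c = [1, 2, 7, 0, 3]

Message polynomial: m(x) = 6 + 2·x (mod 13).
For each evaluation point α_i, compute m(α_i) mod 13:
  α_1 = 4: Horner steps 2 → 1, so m(4) = 1.
  α_2 = 11: Horner steps 2 → 2, so m(11) = 2.
  α_3 = 7: Horner steps 2 → 7, so m(7) = 7.
  α_4 = 10: Horner steps 2 → 0, so m(10) = 0.
  α_5 = 5: Horner steps 2 → 3, so m(5) = 3.
Codeword c = [1, 2, 7, 0, 3] ∈ F_13^5.


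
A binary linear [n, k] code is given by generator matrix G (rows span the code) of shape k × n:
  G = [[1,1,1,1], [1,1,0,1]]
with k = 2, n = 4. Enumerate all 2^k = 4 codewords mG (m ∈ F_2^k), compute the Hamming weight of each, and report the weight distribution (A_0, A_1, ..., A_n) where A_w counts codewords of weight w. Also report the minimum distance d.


Weight distribution: A_0 = 1, A_1 = 1, A_3 = 1, A_4 = 1. Minimum distance d = 1.

Enumerate all 2^2 = 4 messages m ∈ F_2^2.
For each, compute codeword c = mG in F_2^4, then tally its weight.
  m = 00 → c = 0000, weight = 0.
  m = 10 → c = 1111, weight = 4.
  m = 01 → c = 1101, weight = 3.
  m = 11 → c = 0010, weight = 1.
Tally weights:
  weight 0: 1 codewords.
  weight 1: 1 codewords.
  weight 3: 1 codewords.
  weight 4: 1 codewords.
Minimum distance d = smallest w > 0 with A_w > 0 = 1.
Sanity: Σ A_w = 4 = 2^2 = 4 ✓.


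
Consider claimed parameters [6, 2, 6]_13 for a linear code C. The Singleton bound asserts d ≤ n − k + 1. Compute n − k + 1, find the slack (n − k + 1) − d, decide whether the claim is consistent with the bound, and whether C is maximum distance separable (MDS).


Singleton RHS = n − k + 1 = 5, slack = -1, bound violated (no such code; not MDS).

Singleton bound: d ≤ n − k + 1.
Here n = 6, k = 2, so n − k + 1 = 5.
Given d = 6, check d ≤ 5: NO.
Slack = (n − k + 1) − d = -1.
The slack is negative: d = 6 exceeds n − k + 1 = 5 by 1, so the Singleton bound is violated and no linear [6, 2, 6]_13 code can exist. In particular it is not MDS (MDS requires d = n − k + 1 exactly).
Description: the claimed parameters are [6, 2, 6]_13; such a code would be impossible (violates the Singleton bound).


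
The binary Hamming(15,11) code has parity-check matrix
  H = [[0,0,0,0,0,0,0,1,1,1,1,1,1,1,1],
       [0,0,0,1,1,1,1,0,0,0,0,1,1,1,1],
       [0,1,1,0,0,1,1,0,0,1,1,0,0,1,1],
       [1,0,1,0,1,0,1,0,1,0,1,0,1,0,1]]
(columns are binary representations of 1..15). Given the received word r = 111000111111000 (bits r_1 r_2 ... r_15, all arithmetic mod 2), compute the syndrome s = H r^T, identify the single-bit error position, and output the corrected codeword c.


s = (1, 0, 1, 1)^T, error position = 11, corrected codeword c = 111000111101000

Compute s = H r^T mod 2 one row at a time:
  s_1 = 1 + 1 + 1 + 1 + 1 + 0 + 0 + 0 = 5 ≡ 1 (mod 2).
  s_2 = 0 + 0 + 0 + 1 + 1 + 0 + 0 + 0 = 2 ≡ 0 (mod 2).
  s_3 = 1 + 1 + 0 + 1 + 1 + 1 + 0 + 0 = 5 ≡ 1 (mod 2).
  s_4 = 1 + 1 + 0 + 1 + 1 + 1 + 0 + 0 = 5 ≡ 1 (mod 2).
s = (1, 0, 1, 1)^T — this equals column 11 of H (binary 1011), so error is at position 11.
Correct: flip bit 11 of r = 111000111111000 to get c = 111000111101000.


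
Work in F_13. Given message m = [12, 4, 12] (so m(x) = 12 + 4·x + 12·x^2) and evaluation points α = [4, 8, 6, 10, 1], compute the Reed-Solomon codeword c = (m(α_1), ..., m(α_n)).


c = [12, 6, 0, 4, 2]

Message polynomial: m(x) = 12 + 4·x + 12·x^2 (mod 13).
For each evaluation point α_i, compute m(α_i) mod 13:
  α_1 = 4: Horner steps 12 → 0 → 12, so m(4) = 12.
  α_2 = 8: Horner steps 12 → 9 → 6, so m(8) = 6.
  α_3 = 6: Horner steps 12 → 11 → 0, so m(6) = 0.
  α_4 = 10: Horner steps 12 → 7 → 4, so m(10) = 4.
  α_5 = 1: Horner steps 12 → 3 → 2, so m(1) = 2.
Codeword c = [12, 6, 0, 4, 2] ∈ F_13^5.


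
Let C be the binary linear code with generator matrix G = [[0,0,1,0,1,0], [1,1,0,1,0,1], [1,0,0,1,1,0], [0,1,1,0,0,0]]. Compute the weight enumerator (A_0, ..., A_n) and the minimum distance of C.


Weight distribution: A_0 = 1, A_1 = 1, A_2 = 3, A_3 = 6, A_4 = 3, A_5 = 1, A_6 = 1. Minimum distance d = 1.

Enumerate all 2^4 = 16 messages m ∈ F_2^4.
For each, compute codeword c = mG in F_2^6, then tally its weight.
  m = 0000 → c = 000000, weight = 0.
  m = 1000 → c = 001010, weight = 2.
  m = 0100 → c = 110101, weight = 4.
  m = 1100 → c = 111111, weight = 6.
  m = 0010 → c = 100110, weight = 3.
  m = 1010 → c = 101100, weight = 3.
  m = 0110 → c = 010011, weight = 3.
  m = 1110 → c = 011001, weight = 3.
  m = 0001 → c = 011000, weight = 2.
  m = 1001 → c = 010010, weight = 2.
  m = 0101 → c = 101101, weight = 4.
  m = 1101 → c = 100111, weight = 4.
  m = 0011 → c = 111110, weight = 5.
  m = 1011 → c = 110100, weight = 3.
  m = 0111 → c = 001011, weight = 3.
  m = 1111 → c = 000001, weight = 1.
Tally weights:
  weight 0: 1 codewords.
  weight 1: 1 codewords.
  weight 2: 3 codewords.
  weight 3: 6 codewords.
  weight 4: 3 codewords.
  weight 5: 1 codewords.
  weight 6: 1 codewords.
Minimum distance d = smallest w > 0 with A_w > 0 = 1.
Sanity: Σ A_w = 16 = 2^4 = 16 ✓.


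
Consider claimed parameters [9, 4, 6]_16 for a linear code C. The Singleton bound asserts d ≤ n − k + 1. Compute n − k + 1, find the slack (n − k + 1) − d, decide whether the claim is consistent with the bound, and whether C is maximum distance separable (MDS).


Singleton RHS = n − k + 1 = 6, slack = 0, bound satisfied, MDS.

Singleton bound: d ≤ n − k + 1.
Here n = 9, k = 4, so n − k + 1 = 6.
Given d = 6, check d ≤ 6: YES.
Slack = (n − k + 1) − d = 0.
The code is MDS (slack = 0).
Description: the claimed parameters are [9, 4, 6]_16; such a code would be MDS (meets Singleton bound).


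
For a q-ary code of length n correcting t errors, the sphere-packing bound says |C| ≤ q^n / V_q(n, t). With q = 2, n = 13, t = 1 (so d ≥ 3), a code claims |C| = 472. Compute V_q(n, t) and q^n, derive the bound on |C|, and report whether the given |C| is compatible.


V_q(n, t) = 14, q^n = 8192, Hamming bound = 585, |C| = 472 ≤ bound (satisfied).

Step 1: Compute V_q(n, t) = Σ_{j=0}^1 C(n, j) (q−1)^j.
  j = 0: C(13,0)·(1)^0 = 1·1 = 1.
  j = 1: C(13,1)·(1)^1 = 13·1 = 13.
  V_q(n, t) = 1 + 13 = 14.
Step 2: q^n = 2^13 = 8192.
Step 3: Hamming bound ⌊q^n / V_q(n,t)⌋ = ⌊8192/14⌋ = 585.
Step 4: Compare |C| = 472 to 585: satisfied.
The claimed |C| lies below the Hamming bound.


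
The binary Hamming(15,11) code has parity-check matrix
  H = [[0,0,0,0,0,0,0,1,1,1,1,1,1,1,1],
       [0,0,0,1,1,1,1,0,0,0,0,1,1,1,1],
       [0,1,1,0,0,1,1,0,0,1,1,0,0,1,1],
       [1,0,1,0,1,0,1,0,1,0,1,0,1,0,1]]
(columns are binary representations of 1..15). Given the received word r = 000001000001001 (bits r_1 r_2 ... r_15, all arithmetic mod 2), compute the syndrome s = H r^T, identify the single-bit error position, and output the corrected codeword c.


s = (0, 1, 0, 1)^T, error position = 5, corrected codeword c = 000011000001001

Compute s = H r^T mod 2 one row at a time:
  s_1 = 0 + 0 + 0 + 0 + 1 + 0 + 0 + 1 = 2 ≡ 0 (mod 2).
  s_2 = 0 + 0 + 1 + 0 + 1 + 0 + 0 + 1 = 3 ≡ 1 (mod 2).
  s_3 = 0 + 0 + 1 + 0 + 0 + 0 + 0 + 1 = 2 ≡ 0 (mod 2).
  s_4 = 0 + 0 + 0 + 0 + 0 + 0 + 0 + 1 = 1 ≡ 1 (mod 2).
s = (0, 1, 0, 1)^T — this equals column 5 of H (binary 0101), so error is at position 5.
Correct: flip bit 5 of r = 000001000001001 to get c = 000011000001001.


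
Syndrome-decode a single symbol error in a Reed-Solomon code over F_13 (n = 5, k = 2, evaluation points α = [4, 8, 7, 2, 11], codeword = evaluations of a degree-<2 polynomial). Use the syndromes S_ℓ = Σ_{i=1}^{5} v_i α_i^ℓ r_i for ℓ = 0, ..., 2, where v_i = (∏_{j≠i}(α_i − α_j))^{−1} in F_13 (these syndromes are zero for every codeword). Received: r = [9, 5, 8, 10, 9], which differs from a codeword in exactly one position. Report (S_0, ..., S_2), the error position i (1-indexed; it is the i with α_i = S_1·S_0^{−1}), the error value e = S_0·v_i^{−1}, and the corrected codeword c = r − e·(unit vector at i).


S = (5, 7, 2), error at position 1, error magnitude e = 5, c = [4, 5, 8, 10, 9].

Step 1: column multipliers v_i = (∏_{j≠i}(α_i − α_j))^{−1} mod 13.
  i = 1 (α = 4): (4−8)(4−7)(4−2)(4−11) = (−4)·(−3)·2·(−7) = −168 ≡ 1, so v_1 = 1^{−1} = 1 (mod 13).
  i = 2 (α = 8): (8−4)(8−7)(8−2)(8−11) = 4·1·6·(−3) = −72 ≡ 6, so v_2 = 6^{−1} = 11 (mod 13).
  i = 3 (α = 7): (7−4)(7−8)(7−2)(7−11) = 3·(−1)·5·(−4) = 60 ≡ 8, so v_3 = 8^{−1} = 5 (mod 13).
  i = 4 (α = 2): (2−4)(2−8)(2−7)(2−11) = (−2)·(−6)·(−5)·(−9) = 540 ≡ 7, so v_4 = 7^{−1} = 2 (mod 13).
  i = 5 (α = 11): (11−4)(11−8)(11−7)(11−2) = 7·3·4·9 = 756 ≡ 2, so v_5 = 2^{−1} = 7 (mod 13).
  v = [1, 11, 5, 2, 7].
Step 2: syndromes of r = [9, 5, 8, 10, 9] (all sums mod 13).
  S_0 = Σ v_i r_i = 1·9 + 11·5 + 5·8 + 2·10 + 7·9 = 187 ≡ 5.
  S_1 = Σ v_i α_i r_i = 1·4·9 + 11·8·5 + 5·7·8 + 2·2·10 + 7·11·9 = 1489 ≡ 7.
  α_i^2 mod 13 = [3, 12, 10, 4, 4].
  S_2 = Σ v_i α_i^2 r_i = 1·3·9 + 11·12·5 + 5·10·8 + 2·4·10 + 7·4·9 = 1419 ≡ 2.
  S = (5, 7, 2) ≠ 0, so r is not a codeword (an error is present).
Step 3: locate the error. For a single error e at position i, S_ℓ = v_i·e·α_i^ℓ, so α_err = S_1/S_0.
  S_0^{−1} = 5^{−1} = 8 (mod 13), so α_err = 7·8 = 56 ≡ 4 = α_1. Error position i = 1.
  Consistency check: S_2/S_1 = 2·2 = 4 ≡ 4 = α_err ✓ (single-error assumption holds).
Step 4: error magnitude e = S_0/v_1 = S_0·∏_{j≠1}(α_1 − α_j) = 5·1 = 5 ≡ 5 (mod 13).
Step 5: correct position 1: c_1 = r_1 − e = 9 − 5 ≡ 4 (mod 13). Hence c = [4, 5, 8, 10, 9].
  Check: interpolating c through the α_i gives m(x) = 3 + 10·x (degree < 2) with m(α_i) = c_i for every i, so c is indeed a codeword.


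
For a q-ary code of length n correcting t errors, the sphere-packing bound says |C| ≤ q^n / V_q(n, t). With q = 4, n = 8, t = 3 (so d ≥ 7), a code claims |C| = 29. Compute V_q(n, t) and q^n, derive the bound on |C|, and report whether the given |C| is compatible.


V_q(n, t) = 1789, q^n = 65536, Hamming bound = 36, |C| = 29 ≤ bound (satisfied).

Step 1: Compute V_q(n, t) = Σ_{j=0}^3 C(n, j) (q−1)^j.
  j = 0: C(8,0)·(3)^0 = 1·1 = 1.
  j = 1: C(8,1)·(3)^1 = 8·3 = 24.
  j = 2: C(8,2)·(3)^2 = 28·9 = 252.
  j = 3: C(8,3)·(3)^3 = 56·27 = 1512.
  V_q(n, t) = 1 + 24 + 252 + 1512 = 1789.
Step 2: q^n = 4^8 = 65536.
Step 3: Hamming bound ⌊q^n / V_q(n,t)⌋ = ⌊65536/1789⌋ = 36.
Step 4: Compare |C| = 29 to 36: satisfied.
The claimed |C| lies below the Hamming bound.


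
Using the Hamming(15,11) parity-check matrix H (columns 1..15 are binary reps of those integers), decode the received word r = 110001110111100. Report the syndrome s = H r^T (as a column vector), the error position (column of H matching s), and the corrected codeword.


s = (1, 0, 1, 0)^T, error position = 10, corrected codeword c = 110001110011100

Compute s = H r^T mod 2 one row at a time:
  s_1 = 1 + 0 + 1 + 1 + 1 + 1 + 0 + 0 = 5 ≡ 1 (mod 2).
  s_2 = 0 + 0 + 1 + 1 + 1 + 1 + 0 + 0 = 4 ≡ 0 (mod 2).
  s_3 = 1 + 0 + 1 + 1 + 1 + 1 + 0 + 0 = 5 ≡ 1 (mod 2).
  s_4 = 1 + 0 + 0 + 1 + 0 + 1 + 1 + 0 = 4 ≡ 0 (mod 2).
s = (1, 0, 1, 0)^T — this equals column 10 of H (binary 1010), so error is at position 10.
Correct: flip bit 10 of r = 110001110111100 to get c = 110001110011100.


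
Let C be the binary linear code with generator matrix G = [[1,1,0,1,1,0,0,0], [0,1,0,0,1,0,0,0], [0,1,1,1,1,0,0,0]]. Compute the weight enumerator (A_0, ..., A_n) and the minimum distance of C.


Weight distribution: A_0 = 1, A_2 = 4, A_4 = 3. Minimum distance d = 2.

Enumerate all 2^3 = 8 messages m ∈ F_2^3.
For each, compute codeword c = mG in F_2^8, then tally its weight.
  m = 000 → c = 00000000, weight = 0.
  m = 100 → c = 11011000, weight = 4.
  m = 010 → c = 01001000, weight = 2.
  m = 110 → c = 10010000, weight = 2.
  m = 001 → c = 01111000, weight = 4.
  m = 101 → c = 10100000, weight = 2.
  m = 011 → c = 00110000, weight = 2.
  m = 111 → c = 11101000, weight = 4.
Tally weights:
  weight 0: 1 codewords.
  weight 2: 4 codewords.
  weight 4: 3 codewords.
Minimum distance d = smallest w > 0 with A_w > 0 = 2.
Sanity: Σ A_w = 8 = 2^3 = 8 ✓.


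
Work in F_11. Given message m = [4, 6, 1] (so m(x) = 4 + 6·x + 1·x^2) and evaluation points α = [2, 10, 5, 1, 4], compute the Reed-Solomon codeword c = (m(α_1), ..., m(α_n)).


c = [9, 10, 4, 0, 0]

Message polynomial: m(x) = 4 + 6·x + 1·x^2 (mod 11).
For each evaluation point α_i, compute m(α_i) mod 11:
  α_1 = 2: Horner steps 1 → 8 → 9, so m(2) = 9.
  α_2 = 10: Horner steps 1 → 5 → 10, so m(10) = 10.
  α_3 = 5: Horner steps 1 → 0 → 4, so m(5) = 4.
  α_4 = 1: Horner steps 1 → 7 → 0, so m(1) = 0.
  α_5 = 4: Horner steps 1 → 10 → 0, so m(4) = 0.
Codeword c = [9, 10, 4, 0, 0] ∈ F_11^5.


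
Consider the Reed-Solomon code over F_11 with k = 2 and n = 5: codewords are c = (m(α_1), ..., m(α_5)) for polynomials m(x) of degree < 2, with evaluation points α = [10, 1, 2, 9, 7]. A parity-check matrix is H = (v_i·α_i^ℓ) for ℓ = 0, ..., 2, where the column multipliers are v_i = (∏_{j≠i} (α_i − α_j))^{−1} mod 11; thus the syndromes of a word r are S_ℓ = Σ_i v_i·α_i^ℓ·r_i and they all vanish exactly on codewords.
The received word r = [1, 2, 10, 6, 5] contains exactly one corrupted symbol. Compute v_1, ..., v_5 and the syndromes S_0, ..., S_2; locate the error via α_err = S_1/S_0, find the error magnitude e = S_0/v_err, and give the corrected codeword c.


S = (4, 8, 5), error at position 3, error magnitude e = 2, c = [1, 2, 8, 6, 5].

Step 1: column multipliers v_i = (∏_{j≠i}(α_i − α_j))^{−1} mod 11.
  i = 1 (α = 10): (10−1)(10−2)(10−9)(10−7) = 9·8·1·3 = 216 ≡ 7, so v_1 = 7^{−1} = 8 (mod 11).
  i = 2 (α = 1): (1−10)(1−2)(1−9)(1−7) = (−9)·(−1)·(−8)·(−6) = 432 ≡ 3, so v_2 = 3^{−1} = 4 (mod 11).
  i = 3 (α = 2): (2−10)(2−1)(2−9)(2−7) = (−8)·1·(−7)·(−5) = −280 ≡ 6, so v_3 = 6^{−1} = 2 (mod 11).
  i = 4 (α = 9): (9−10)(9−1)(9−2)(9−7) = (−1)·8·7·2 = −112 ≡ 9, so v_4 = 9^{−1} = 5 (mod 11).
  i = 5 (α = 7): (7−10)(7−1)(7−2)(7−9) = (−3)·6·5·(−2) = 180 ≡ 4, so v_5 = 4^{−1} = 3 (mod 11).
  v = [8, 4, 2, 5, 3].
Step 2: syndromes of r = [1, 2, 10, 6, 5] (all sums mod 11).
  S_0 = Σ v_i r_i = 8·1 + 4·2 + 2·10 + 5·6 + 3·5 = 81 ≡ 4.
  S_1 = Σ v_i α_i r_i = 8·10·1 + 4·1·2 + 2·2·10 + 5·9·6 + 3·7·5 = 503 ≡ 8.
  α_i^2 mod 11 = [1, 1, 4, 4, 5].
  S_2 = Σ v_i α_i^2 r_i = 8·1·1 + 4·1·2 + 2·4·10 + 5·4·6 + 3·5·5 = 291 ≡ 5.
  S = (4, 8, 5) ≠ 0, so r is not a codeword (an error is present).
Step 3: locate the error. For a single error e at position i, S_ℓ = v_i·e·α_i^ℓ, so α_err = S_1/S_0.
  S_0^{−1} = 4^{−1} = 3 (mod 11), so α_err = 8·3 = 24 ≡ 2 = α_3. Error position i = 3.
  Consistency check: S_2/S_1 = 5·7 = 35 ≡ 2 = α_err ✓ (single-error assumption holds).
Step 4: error magnitude e = S_0/v_3 = S_0·∏_{j≠3}(α_3 − α_j) = 4·6 = 24 ≡ 2 (mod 11).
Step 5: correct position 3: c_3 = r_3 − e = 10 − 2 ≡ 8 (mod 11). Hence c = [1, 2, 8, 6, 5].
  Check: interpolating c through the α_i gives m(x) = 7 + 6·x (degree < 2) with m(α_i) = c_i for every i, so c is indeed a codeword.


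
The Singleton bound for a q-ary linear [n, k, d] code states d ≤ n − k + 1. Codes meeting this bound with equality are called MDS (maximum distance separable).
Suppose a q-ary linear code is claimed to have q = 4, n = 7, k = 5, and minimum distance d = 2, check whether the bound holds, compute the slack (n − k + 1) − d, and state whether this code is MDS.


Singleton RHS = n − k + 1 = 3, slack = 1, bound satisfied, not MDS.

Singleton bound: d ≤ n − k + 1.
Here n = 7, k = 5, so n − k + 1 = 3.
Given d = 2, check d ≤ 3: YES.
Slack = (n − k + 1) − d = 1.
The code is NOT MDS (slack = 1 > 0).
Description: the claimed parameters are [7, 5, 2]_4; such a code would be non-MDS.


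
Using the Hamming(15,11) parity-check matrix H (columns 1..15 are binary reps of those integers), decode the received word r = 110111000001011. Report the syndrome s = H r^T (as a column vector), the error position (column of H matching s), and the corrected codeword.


s = (1, 0, 0, 1)^T, error position = 9, corrected codeword c = 110111001001011

Compute s = H r^T mod 2 one row at a time:
  s_1 = 0 + 0 + 0 + 0 + 1 + 0 + 1 + 1 = 3 ≡ 1 (mod 2).
  s_2 = 1 + 1 + 1 + 0 + 1 + 0 + 1 + 1 = 6 ≡ 0 (mod 2).
  s_3 = 1 + 0 + 1 + 0 + 0 + 0 + 1 + 1 = 4 ≡ 0 (mod 2).
  s_4 = 1 + 0 + 1 + 0 + 0 + 0 + 0 + 1 = 3 ≡ 1 (mod 2).
s = (1, 0, 0, 1)^T — this equals column 9 of H (binary 1001), so error is at position 9.
Correct: flip bit 9 of r = 110111000001011 to get c = 110111001001011.


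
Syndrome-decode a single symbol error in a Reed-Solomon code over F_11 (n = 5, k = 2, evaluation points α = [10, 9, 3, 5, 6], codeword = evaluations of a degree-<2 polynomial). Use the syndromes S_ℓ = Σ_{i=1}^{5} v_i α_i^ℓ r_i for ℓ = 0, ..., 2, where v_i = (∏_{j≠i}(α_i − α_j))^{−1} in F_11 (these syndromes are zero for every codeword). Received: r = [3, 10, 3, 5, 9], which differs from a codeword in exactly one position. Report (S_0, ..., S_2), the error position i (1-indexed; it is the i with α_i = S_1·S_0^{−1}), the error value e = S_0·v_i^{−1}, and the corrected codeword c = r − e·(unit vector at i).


S = (5, 4, 1), error at position 3, error magnitude e = 6, c = [3, 10, 8, 5, 9].

Step 1: column multipliers v_i = (∏_{j≠i}(α_i − α_j))^{−1} mod 11.
  i = 1 (α = 10): (10−9)(10−3)(10−5)(10−6) = 1·7·5·4 = 140 ≡ 8, so v_1 = 8^{−1} = 7 (mod 11).
  i = 2 (α = 9): (9−10)(9−3)(9−5)(9−6) = (−1)·6·4·3 = −72 ≡ 5, so v_2 = 5^{−1} = 9 (mod 11).
  i = 3 (α = 3): (3−10)(3−9)(3−5)(3−6) = (−7)·(−6)·(−2)·(−3) = 252 ≡ 10, so v_3 = 10^{−1} = 10 (mod 11).
  i = 4 (α = 5): (5−10)(5−9)(5−3)(5−6) = (−5)·(−4)·2·(−1) = −40 ≡ 4, so v_4 = 4^{−1} = 3 (mod 11).
  i = 5 (α = 6): (6−10)(6−9)(6−3)(6−5) = (−4)·(−3)·3·1 = 36 ≡ 3, so v_5 = 3^{−1} = 4 (mod 11).
  v = [7, 9, 10, 3, 4].
Step 2: syndromes of r = [3, 10, 3, 5, 9] (all sums mod 11).
  S_0 = Σ v_i r_i = 7·3 + 9·10 + 10·3 + 3·5 + 4·9 = 192 ≡ 5.
  S_1 = Σ v_i α_i r_i = 7·10·3 + 9·9·10 + 10·3·3 + 3·5·5 + 4·6·9 = 1401 ≡ 4.
  α_i^2 mod 11 = [1, 4, 9, 3, 3].
  S_2 = Σ v_i α_i^2 r_i = 7·1·3 + 9·4·10 + 10·9·3 + 3·3·5 + 4·3·9 = 804 ≡ 1.
  S = (5, 4, 1) ≠ 0, so r is not a codeword (an error is present).
Step 3: locate the error. For a single error e at position i, S_ℓ = v_i·e·α_i^ℓ, so α_err = S_1/S_0.
  S_0^{−1} = 5^{−1} = 9 (mod 11), so α_err = 4·9 = 36 ≡ 3 = α_3. Error position i = 3.
  Consistency check: S_2/S_1 = 1·3 = 3 ≡ 3 = α_err ✓ (single-error assumption holds).
Step 4: error magnitude e = S_0/v_3 = S_0·∏_{j≠3}(α_3 − α_j) = 5·10 = 50 ≡ 6 (mod 11).
Step 5: correct position 3: c_3 = r_3 − e = 3 − 6 ≡ 8 (mod 11). Hence c = [3, 10, 8, 5, 9].
  Check: interpolating c through the α_i gives m(x) = 7 + 4·x (degree < 2) with m(α_i) = c_i for every i, so c is indeed a codeword.


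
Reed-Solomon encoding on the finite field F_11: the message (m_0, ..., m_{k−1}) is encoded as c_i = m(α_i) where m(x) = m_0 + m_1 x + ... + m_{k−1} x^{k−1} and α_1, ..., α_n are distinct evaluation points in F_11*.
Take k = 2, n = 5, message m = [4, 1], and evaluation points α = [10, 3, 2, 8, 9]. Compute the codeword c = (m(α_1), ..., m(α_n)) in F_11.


c = [3, 7, 6, 1, 2]

Message polynomial: m(x) = 4 + 1·x (mod 11).
For each evaluation point α_i, compute m(α_i) mod 11:
  α_1 = 10: Horner steps 1 → 3, so m(10) = 3.
  α_2 = 3: Horner steps 1 → 7, so m(3) = 7.
  α_3 = 2: Horner steps 1 → 6, so m(2) = 6.
  α_4 = 8: Horner steps 1 → 1, so m(8) = 1.
  α_5 = 9: Horner steps 1 → 2, so m(9) = 2.
Codeword c = [3, 7, 6, 1, 2] ∈ F_11^5.


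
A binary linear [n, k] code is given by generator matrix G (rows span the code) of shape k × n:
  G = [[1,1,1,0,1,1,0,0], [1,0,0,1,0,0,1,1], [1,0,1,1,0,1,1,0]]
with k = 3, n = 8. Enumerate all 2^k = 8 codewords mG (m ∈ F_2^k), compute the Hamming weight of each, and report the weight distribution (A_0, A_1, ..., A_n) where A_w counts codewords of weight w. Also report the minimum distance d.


Weight distribution: A_0 = 1, A_3 = 1, A_4 = 3, A_5 = 2, A_7 = 1. Minimum distance d = 3.

Enumerate all 2^3 = 8 messages m ∈ F_2^3.
For each, compute codeword c = mG in F_2^8, then tally its weight.
  m = 000 → c = 00000000, weight = 0.
  m = 100 → c = 11101100, weight = 5.
  m = 010 → c = 10010011, weight = 4.
  m = 110 → c = 01111111, weight = 7.
  m = 001 → c = 10110110, weight = 5.
  m = 101 → c = 01011010, weight = 4.
  m = 011 → c = 00100101, weight = 3.
  m = 111 → c = 11001001, weight = 4.
Tally weights:
  weight 0: 1 codewords.
  weight 3: 1 codewords.
  weight 4: 3 codewords.
  weight 5: 2 codewords.
  weight 7: 1 codewords.
Minimum distance d = smallest w > 0 with A_w > 0 = 3.
Sanity: Σ A_w = 8 = 2^3 = 8 ✓.


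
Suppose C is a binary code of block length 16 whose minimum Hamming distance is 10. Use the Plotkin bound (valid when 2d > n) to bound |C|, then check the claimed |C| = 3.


Plotkin bound M ≤ 4; given |C| = 3 ≤ bound (satisfied).

Check applicability: 2d = 20, n = 16.
2d − n = 4 > 0, so Plotkin applies.
Compute d/(2d−n) = 10/4 ≈ 2.5000.
⌊d/(2d−n)⌋ = 2.
Plotkin bound: M ≤ 2·2 = 4.
Given |C| = 3, check: satisfied.
This |C| is below the Plotkin bound.


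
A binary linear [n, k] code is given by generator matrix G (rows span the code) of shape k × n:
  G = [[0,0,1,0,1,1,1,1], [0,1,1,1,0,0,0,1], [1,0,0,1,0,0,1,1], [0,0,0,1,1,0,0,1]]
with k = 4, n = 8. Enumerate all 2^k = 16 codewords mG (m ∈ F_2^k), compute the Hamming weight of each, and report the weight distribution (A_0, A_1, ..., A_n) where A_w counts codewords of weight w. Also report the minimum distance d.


Weight distribution: A_0 = 1, A_3 = 3, A_4 = 7, A_5 = 4, A_7 = 1. Minimum distance d = 3.

Enumerate all 2^4 = 16 messages m ∈ F_2^4.
For each, compute codeword c = mG in F_2^8, then tally its weight.
  m = 0000 → c = 00000000, weight = 0.
  m = 1000 → c = 00101111, weight = 5.
  m = 0100 → c = 01110001, weight = 4.
  m = 1100 → c = 01011110, weight = 5.
  m = 0010 → c = 10010011, weight = 4.
  m = 1010 → c = 10111100, weight = 5.
  m = 0110 → c = 11100010, weight = 4.
  m = 1110 → c = 11001101, weight = 5.
  m = 0001 → c = 00011001, weight = 3.
  m = 1001 → c = 00110110, weight = 4.
  m = 0101 → c = 01101000, weight = 3.
  m = 1101 → c = 01000111, weight = 4.
  m = 0011 → c = 10001010, weight = 3.
  m = 1011 → c = 10100101, weight = 4.
  m = 0111 → c = 11111011, weight = 7.
  m = 1111 → c = 11010100, weight = 4.
Tally weights:
  weight 0: 1 codewords.
  weight 3: 3 codewords.
  weight 4: 7 codewords.
  weight 5: 4 codewords.
  weight 7: 1 codewords.
Minimum distance d = smallest w > 0 with A_w > 0 = 3.
Sanity: Σ A_w = 16 = 2^4 = 16 ✓.


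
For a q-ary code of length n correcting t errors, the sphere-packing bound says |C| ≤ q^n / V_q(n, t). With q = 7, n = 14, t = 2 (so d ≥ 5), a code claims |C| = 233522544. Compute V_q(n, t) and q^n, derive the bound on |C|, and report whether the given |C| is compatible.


V_q(n, t) = 3361, q^n = 678223072849, Hamming bound = 201792047, |C| = 233522544 > bound (violated).

Step 1: Compute V_q(n, t) = Σ_{j=0}^2 C(n, j) (q−1)^j.
  j = 0: C(14,0)·(6)^0 = 1·1 = 1.
  j = 1: C(14,1)·(6)^1 = 14·6 = 84.
  j = 2: C(14,2)·(6)^2 = 91·36 = 3276.
  V_q(n, t) = 1 + 84 + 3276 = 3361.
Step 2: q^n = 7^14 = 678223072849.
Step 3: Hamming bound ⌊q^n / V_q(n,t)⌋ = ⌊678223072849/3361⌋ = 201792047.
Step 4: Compare |C| = 233522544 to 201792047: violated.
The claimed |C| lies above the Hamming bound, so no 7-ary code of length 14 with d ≥ 5 can have 233522544 codewords.


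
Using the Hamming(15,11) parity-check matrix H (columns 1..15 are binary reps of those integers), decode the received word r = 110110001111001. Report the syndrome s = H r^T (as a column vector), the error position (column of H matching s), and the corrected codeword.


s = (1, 0, 0, 1)^T, error position = 9, corrected codeword c = 110110000111001

Compute s = H r^T mod 2 one row at a time:
  s_1 = 0 + 1 + 1 + 1 + 1 + 0 + 0 + 1 = 5 ≡ 1 (mod 2).
  s_2 = 1 + 1 + 0 + 0 + 1 + 0 + 0 + 1 = 4 ≡ 0 (mod 2).
  s_3 = 1 + 0 + 0 + 0 + 1 + 1 + 0 + 1 = 4 ≡ 0 (mod 2).
  s_4 = 1 + 0 + 1 + 0 + 1 + 1 + 0 + 1 = 5 ≡ 1 (mod 2).
s = (1, 0, 0, 1)^T — this equals column 9 of H (binary 1001), so error is at position 9.
Correct: flip bit 9 of r = 110110001111001 to get c = 110110000111001.


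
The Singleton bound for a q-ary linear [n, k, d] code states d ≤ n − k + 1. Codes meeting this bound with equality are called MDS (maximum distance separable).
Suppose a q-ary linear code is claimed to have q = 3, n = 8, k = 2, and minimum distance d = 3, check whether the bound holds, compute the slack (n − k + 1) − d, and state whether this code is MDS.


Singleton RHS = n − k + 1 = 7, slack = 4, bound satisfied, not MDS.

Singleton bound: d ≤ n − k + 1.
Here n = 8, k = 2, so n − k + 1 = 7.
Given d = 3, check d ≤ 7: YES.
Slack = (n − k + 1) − d = 4.
The code is NOT MDS (slack = 4 > 0).
Description: the claimed parameters are [8, 2, 3]_3; such a code would be non-MDS.


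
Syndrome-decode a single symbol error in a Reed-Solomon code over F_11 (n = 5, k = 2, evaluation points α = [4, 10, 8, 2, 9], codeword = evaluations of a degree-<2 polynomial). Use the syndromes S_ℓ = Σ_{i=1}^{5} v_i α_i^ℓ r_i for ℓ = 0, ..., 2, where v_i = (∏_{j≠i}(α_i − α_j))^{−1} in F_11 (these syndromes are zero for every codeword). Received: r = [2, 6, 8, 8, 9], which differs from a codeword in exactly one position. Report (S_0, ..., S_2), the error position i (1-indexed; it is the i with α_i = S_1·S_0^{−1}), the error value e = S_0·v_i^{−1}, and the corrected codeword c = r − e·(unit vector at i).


S = (10, 3, 2), error at position 3, error magnitude e = 7, c = [2, 6, 1, 8, 9].

Step 1: column multipliers v_i = (∏_{j≠i}(α_i − α_j))^{−1} mod 11.
  i = 1 (α = 4): (4−10)(4−8)(4−2)(4−9) = (−6)·(−4)·2·(−5) = −240 ≡ 2, so v_1 = 2^{−1} = 6 (mod 11).
  i = 2 (α = 10): (10−4)(10−8)(10−2)(10−9) = 6·2·8·1 = 96 ≡ 8, so v_2 = 8^{−1} = 7 (mod 11).
  i = 3 (α = 8): (8−4)(8−10)(8−2)(8−9) = 4·(−2)·6·(−1) = 48 ≡ 4, so v_3 = 4^{−1} = 3 (mod 11).
  i = 4 (α = 2): (2−4)(2−10)(2−8)(2−9) = (−2)·(−8)·(−6)·(−7) = 672 ≡ 1, so v_4 = 1^{−1} = 1 (mod 11).
  i = 5 (α = 9): (9−4)(9−10)(9−8)(9−2) = 5·(−1)·1·7 = −35 ≡ 9, so v_5 = 9^{−1} = 5 (mod 11).
  v = [6, 7, 3, 1, 5].
Step 2: syndromes of r = [2, 6, 8, 8, 9] (all sums mod 11).
  S_0 = Σ v_i r_i = 6·2 + 7·6 + 3·8 + 1·8 + 5·9 = 131 ≡ 10.
  S_1 = Σ v_i α_i r_i = 6·4·2 + 7·10·6 + 3·8·8 + 1·2·8 + 5·9·9 = 1081 ≡ 3.
  α_i^2 mod 11 = [5, 1, 9, 4, 4].
  S_2 = Σ v_i α_i^2 r_i = 6·5·2 + 7·1·6 + 3·9·8 + 1·4·8 + 5·4·9 = 530 ≡ 2.
  S = (10, 3, 2) ≠ 0, so r is not a codeword (an error is present).
Step 3: locate the error. For a single error e at position i, S_ℓ = v_i·e·α_i^ℓ, so α_err = S_1/S_0.
  S_0^{−1} = 10^{−1} = 10 (mod 11), so α_err = 3·10 = 30 ≡ 8 = α_3. Error position i = 3.
  Consistency check: S_2/S_1 = 2·4 = 8 ≡ 8 = α_err ✓ (single-error assumption holds).
Step 4: error magnitude e = S_0/v_3 = S_0·∏_{j≠3}(α_3 − α_j) = 10·4 = 40 ≡ 7 (mod 11).
Step 5: correct position 3: c_3 = r_3 − e = 8 − 7 ≡ 1 (mod 11). Hence c = [2, 6, 1, 8, 9].
  Check: interpolating c through the α_i gives m(x) = 3 + 8·x (degree < 2) with m(α_i) = c_i for every i, so c is indeed a codeword.


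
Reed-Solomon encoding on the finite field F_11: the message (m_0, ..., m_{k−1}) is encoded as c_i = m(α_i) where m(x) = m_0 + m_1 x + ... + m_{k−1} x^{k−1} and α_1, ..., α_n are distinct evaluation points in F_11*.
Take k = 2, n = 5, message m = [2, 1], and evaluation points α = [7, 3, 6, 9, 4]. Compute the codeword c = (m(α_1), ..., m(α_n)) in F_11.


c = [9, 5, 8, 0, 6]

Message polynomial: m(x) = 2 + 1·x (mod 11).
For each evaluation point α_i, compute m(α_i) mod 11:
  α_1 = 7: Horner steps 1 → 9, so m(7) = 9.
  α_2 = 3: Horner steps 1 → 5, so m(3) = 5.
  α_3 = 6: Horner steps 1 → 8, so m(6) = 8.
  α_4 = 9: Horner steps 1 → 0, so m(9) = 0.
  α_5 = 4: Horner steps 1 → 6, so m(4) = 6.
Codeword c = [9, 5, 8, 0, 6] ∈ F_11^5.


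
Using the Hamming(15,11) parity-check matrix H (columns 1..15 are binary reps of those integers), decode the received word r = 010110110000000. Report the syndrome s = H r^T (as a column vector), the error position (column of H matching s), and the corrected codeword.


s = (1, 1, 0, 0)^T, error position = 12, corrected codeword c = 010110110001000

Compute s = H r^T mod 2 one row at a time:
  s_1 = 1 + 0 + 0 + 0 + 0 + 0 + 0 + 0 = 1 ≡ 1 (mod 2).
  s_2 = 1 + 1 + 0 + 1 + 0 + 0 + 0 + 0 = 3 ≡ 1 (mod 2).
  s_3 = 1 + 0 + 0 + 1 + 0 + 0 + 0 + 0 = 2 ≡ 0 (mod 2).
  s_4 = 0 + 0 + 1 + 1 + 0 + 0 + 0 + 0 = 2 ≡ 0 (mod 2).
s = (1, 1, 0, 0)^T — this equals column 12 of H (binary 1100), so error is at position 12.
Correct: flip bit 12 of r = 010110110000000 to get c = 010110110001000.


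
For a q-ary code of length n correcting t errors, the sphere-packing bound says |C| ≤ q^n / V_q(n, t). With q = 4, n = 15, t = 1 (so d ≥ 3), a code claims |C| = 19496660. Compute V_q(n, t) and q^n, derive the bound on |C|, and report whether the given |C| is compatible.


V_q(n, t) = 46, q^n = 1073741824, Hamming bound = 23342213, |C| = 19496660 ≤ bound (satisfied).

Step 1: Compute V_q(n, t) = Σ_{j=0}^1 C(n, j) (q−1)^j.
  j = 0: C(15,0)·(3)^0 = 1·1 = 1.
  j = 1: C(15,1)·(3)^1 = 15·3 = 45.
  V_q(n, t) = 1 + 45 = 46.
Step 2: q^n = 4^15 = 1073741824.
Step 3: Hamming bound ⌊q^n / V_q(n,t)⌋ = ⌊1073741824/46⌋ = 23342213.
Step 4: Compare |C| = 19496660 to 23342213: satisfied.
The claimed |C| lies below the Hamming bound.


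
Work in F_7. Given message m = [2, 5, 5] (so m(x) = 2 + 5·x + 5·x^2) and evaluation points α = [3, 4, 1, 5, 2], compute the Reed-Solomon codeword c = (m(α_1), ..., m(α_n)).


c = [6, 4, 5, 5, 4]

Message polynomial: m(x) = 2 + 5·x + 5·x^2 (mod 7).
For each evaluation point α_i, compute m(α_i) mod 7:
  α_1 = 3: Horner steps 5 → 6 → 6, so m(3) = 6.
  α_2 = 4: Horner steps 5 → 4 → 4, so m(4) = 4.
  α_3 = 1: Horner steps 5 → 3 → 5, so m(1) = 5.
  α_4 = 5: Horner steps 5 → 2 → 5, so m(5) = 5.
  α_5 = 2: Horner steps 5 → 1 → 4, so m(2) = 4.
Codeword c = [6, 4, 5, 5, 4] ∈ F_7^5.


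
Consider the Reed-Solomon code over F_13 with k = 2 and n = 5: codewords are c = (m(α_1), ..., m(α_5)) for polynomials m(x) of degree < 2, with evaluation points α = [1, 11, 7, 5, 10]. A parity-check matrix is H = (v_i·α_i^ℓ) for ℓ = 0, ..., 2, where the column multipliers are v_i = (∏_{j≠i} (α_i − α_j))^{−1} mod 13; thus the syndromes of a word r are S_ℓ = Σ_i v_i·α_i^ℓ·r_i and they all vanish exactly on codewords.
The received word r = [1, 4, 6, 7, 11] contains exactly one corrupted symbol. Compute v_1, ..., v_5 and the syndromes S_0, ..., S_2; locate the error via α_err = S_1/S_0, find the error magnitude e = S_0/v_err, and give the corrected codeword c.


S = (9, 9, 9), error at position 1, error magnitude e = 5, c = [9, 4, 6, 7, 11].

Step 1: column multipliers v_i = (∏_{j≠i}(α_i − α_j))^{−1} mod 13.
  i = 1 (α = 1): (1−11)(1−7)(1−5)(1−10) = (−10)·(−6)·(−4)·(−9) = 2160 ≡ 2, so v_1 = 2^{−1} = 7 (mod 13).
  i = 2 (α = 11): (11−1)(11−7)(11−5)(11−10) = 10·4·6·1 = 240 ≡ 6, so v_2 = 6^{−1} = 11 (mod 13).
  i = 3 (α = 7): (7−1)(7−11)(7−5)(7−10) = 6·(−4)·2·(−3) = 144 ≡ 1, so v_3 = 1^{−1} = 1 (mod 13).
  i = 4 (α = 5): (5−1)(5−11)(5−7)(5−10) = 4·(−6)·(−2)·(−5) = −240 ≡ 7, so v_4 = 7^{−1} = 2 (mod 13).
  i = 5 (α = 10): (10−1)(10−11)(10−7)(10−5) = 9·(−1)·3·5 = −135 ≡ 8, so v_5 = 8^{−1} = 5 (mod 13).
  v = [7, 11, 1, 2, 5].
Step 2: syndromes of r = [1, 4, 6, 7, 11] (all sums mod 13).
  S_0 = Σ v_i r_i = 7·1 + 11·4 + 1·6 + 2·7 + 5·11 = 126 ≡ 9.
  S_1 = Σ v_i α_i r_i = 7·1·1 + 11·11·4 + 1·7·6 + 2·5·7 + 5·10·11 = 1153 ≡ 9.
  α_i^2 mod 13 = [1, 4, 10, 12, 9].
  S_2 = Σ v_i α_i^2 r_i = 7·1·1 + 11·4·4 + 1·10·6 + 2·12·7 + 5·9·11 = 906 ≡ 9.
  S = (9, 9, 9) ≠ 0, so r is not a codeword (an error is present).
Step 3: locate the error. For a single error e at position i, S_ℓ = v_i·e·α_i^ℓ, so α_err = S_1/S_0.
  S_0^{−1} = 9^{−1} = 3 (mod 13), so α_err = 9·3 = 27 ≡ 1 = α_1. Error position i = 1.
  Consistency check: S_2/S_1 = 9·3 = 27 ≡ 1 = α_err ✓ (single-error assumption holds).
Step 4: error magnitude e = S_0/v_1 = S_0·∏_{j≠1}(α_1 − α_j) = 9·2 = 18 ≡ 5 (mod 13).
Step 5: correct position 1: c_1 = r_1 − e = 1 − 5 ≡ 9 (mod 13). Hence c = [9, 4, 6, 7, 11].
  Check: interpolating c through the α_i gives m(x) = 3 + 6·x (degree < 2) with m(α_i) = c_i for every i, so c is indeed a codeword.


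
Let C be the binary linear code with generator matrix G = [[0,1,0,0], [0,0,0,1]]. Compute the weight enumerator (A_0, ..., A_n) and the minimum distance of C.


Weight distribution: A_0 = 1, A_1 = 2, A_2 = 1. Minimum distance d = 1.

Enumerate all 2^2 = 4 messages m ∈ F_2^2.
For each, compute codeword c = mG in F_2^4, then tally its weight.
  m = 00 → c = 0000, weight = 0.
  m = 10 → c = 0100, weight = 1.
  m = 01 → c = 0001, weight = 1.
  m = 11 → c = 0101, weight = 2.
Tally weights:
  weight 0: 1 codewords.
  weight 1: 2 codewords.
  weight 2: 1 codewords.
Minimum distance d = smallest w > 0 with A_w > 0 = 1.
Sanity: Σ A_w = 4 = 2^2 = 4 ✓.


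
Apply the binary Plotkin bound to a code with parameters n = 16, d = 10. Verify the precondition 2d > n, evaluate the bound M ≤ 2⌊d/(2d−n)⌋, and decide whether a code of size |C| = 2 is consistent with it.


Plotkin bound M ≤ 4; given |C| = 2 ≤ bound (satisfied).

Check applicability: 2d = 20, n = 16.
2d − n = 4 > 0, so Plotkin applies.
Compute d/(2d−n) = 10/4 ≈ 2.5000.
⌊d/(2d−n)⌋ = 2.
Plotkin bound: M ≤ 2·2 = 4.
Given |C| = 2, check: satisfied.
This |C| is below the Plotkin bound.
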